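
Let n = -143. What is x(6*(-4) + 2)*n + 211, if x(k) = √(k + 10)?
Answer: 211 - 286*I*√3 ≈ 211.0 - 495.37*I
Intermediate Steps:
x(k) = √(10 + k)
x(6*(-4) + 2)*n + 211 = √(10 + (6*(-4) + 2))*(-143) + 211 = √(10 + (-24 + 2))*(-143) + 211 = √(10 - 22)*(-143) + 211 = √(-12)*(-143) + 211 = (2*I*√3)*(-143) + 211 = -286*I*√3 + 211 = 211 - 286*I*√3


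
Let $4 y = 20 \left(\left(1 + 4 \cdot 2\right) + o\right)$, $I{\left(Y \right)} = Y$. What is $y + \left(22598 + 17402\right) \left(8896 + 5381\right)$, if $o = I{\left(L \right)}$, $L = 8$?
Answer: $571080085$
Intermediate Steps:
$o = 8$
$y = 85$ ($y = \frac{20 \left(\left(1 + 4 \cdot 2\right) + 8\right)}{4} = \frac{20 \left(\left(1 + 8\right) + 8\right)}{4} = \frac{20 \left(9 + 8\right)}{4} = \frac{20 \cdot 17}{4} = \frac{1}{4} \cdot 340 = 85$)
$y + \left(22598 + 17402\right) \left(8896 + 5381\right) = 85 + \left(22598 + 17402\right) \left(8896 + 5381\right) = 85 + 40000 \cdot 14277 = 85 + 571080000 = 571080085$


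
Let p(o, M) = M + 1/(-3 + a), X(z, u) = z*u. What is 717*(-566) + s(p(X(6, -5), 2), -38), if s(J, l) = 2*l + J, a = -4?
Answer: -2841273/7 ≈ -4.0590e+5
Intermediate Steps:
X(z, u) = u*z
p(o, M) = -⅐ + M (p(o, M) = M + 1/(-3 - 4) = M + 1/(-7) = M - ⅐ = -⅐ + M)
s(J, l) = J + 2*l
717*(-566) + s(p(X(6, -5), 2), -38) = 717*(-566) + ((-⅐ + 2) + 2*(-38)) = -405822 + (13/7 - 76) = -405822 - 519/7 = -2841273/7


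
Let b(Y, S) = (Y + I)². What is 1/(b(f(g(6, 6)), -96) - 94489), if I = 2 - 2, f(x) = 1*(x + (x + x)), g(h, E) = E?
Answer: -1/94165 ≈ -1.0620e-5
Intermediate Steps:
f(x) = 3*x (f(x) = 1*(x + 2*x) = 1*(3*x) = 3*x)
I = 0
b(Y, S) = Y² (b(Y, S) = (Y + 0)² = Y²)
1/(b(f(g(6, 6)), -96) - 94489) = 1/((3*6)² - 94489) = 1/(18² - 94489) = 1/(324 - 94489) = 1/(-94165) = -1/94165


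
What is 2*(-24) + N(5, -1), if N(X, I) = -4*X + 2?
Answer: -66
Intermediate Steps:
N(X, I) = 2 - 4*X
2*(-24) + N(5, -1) = 2*(-24) + (2 - 4*5) = -48 + (2 - 20) = -48 - 18 = -66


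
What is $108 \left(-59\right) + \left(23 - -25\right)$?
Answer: $-6324$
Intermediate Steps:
$108 \left(-59\right) + \left(23 - -25\right) = -6372 + \left(23 + 25\right) = -6372 + 48 = -6324$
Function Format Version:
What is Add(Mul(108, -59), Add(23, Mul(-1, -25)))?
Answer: -6324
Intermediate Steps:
Add(Mul(108, -59), Add(23, Mul(-1, -25))) = Add(-6372, Add(23, 25)) = Add(-6372, 48) = -6324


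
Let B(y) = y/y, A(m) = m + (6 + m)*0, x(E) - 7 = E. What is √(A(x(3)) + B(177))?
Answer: √11 ≈ 3.3166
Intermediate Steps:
x(E) = 7 + E
A(m) = m (A(m) = m + 0 = m)
B(y) = 1
√(A(x(3)) + B(177)) = √((7 + 3) + 1) = √(10 + 1) = √11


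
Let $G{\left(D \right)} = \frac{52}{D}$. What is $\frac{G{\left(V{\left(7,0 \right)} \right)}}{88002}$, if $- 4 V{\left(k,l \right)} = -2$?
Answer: $\frac{52}{44001} \approx 0.0011818$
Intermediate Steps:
$V{\left(k,l \right)} = \frac{1}{2}$ ($V{\left(k,l \right)} = \left(- \frac{1}{4}\right) \left(-2\right) = \frac{1}{2}$)
$\frac{G{\left(V{\left(7,0 \right)} \right)}}{88002} = \frac{52 \frac{1}{\frac{1}{2}}}{88002} = 52 \cdot 2 \cdot \frac{1}{88002} = 104 \cdot \frac{1}{88002} = \frac{52}{44001}$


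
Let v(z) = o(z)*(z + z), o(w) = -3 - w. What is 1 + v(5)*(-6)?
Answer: 481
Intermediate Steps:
v(z) = 2*z*(-3 - z) (v(z) = (-3 - z)*(z + z) = (-3 - z)*(2*z) = 2*z*(-3 - z))
1 + v(5)*(-6) = 1 - 2*5*(3 + 5)*(-6) = 1 - 2*5*8*(-6) = 1 - 80*(-6) = 1 + 480 = 481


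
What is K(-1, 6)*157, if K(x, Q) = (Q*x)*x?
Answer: 942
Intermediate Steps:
K(x, Q) = Q*x²
K(-1, 6)*157 = (6*(-1)²)*157 = (6*1)*157 = 6*157 = 942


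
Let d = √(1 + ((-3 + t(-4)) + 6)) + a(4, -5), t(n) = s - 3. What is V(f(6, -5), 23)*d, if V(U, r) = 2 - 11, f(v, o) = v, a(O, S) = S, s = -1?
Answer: 45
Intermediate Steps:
t(n) = -4 (t(n) = -1 - 3 = -4)
V(U, r) = -9
d = -5 (d = √(1 + ((-3 - 4) + 6)) - 5 = √(1 + (-7 + 6)) - 5 = √(1 - 1) - 5 = √0 - 5 = 0 - 5 = -5)
V(f(6, -5), 23)*d = -9*(-5) = 45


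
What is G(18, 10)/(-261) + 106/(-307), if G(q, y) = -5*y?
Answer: -12316/80127 ≈ -0.15371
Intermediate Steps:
G(18, 10)/(-261) + 106/(-307) = -5*10/(-261) + 106/(-307) = -50*(-1/261) + 106*(-1/307) = 50/261 - 106/307 = -12316/80127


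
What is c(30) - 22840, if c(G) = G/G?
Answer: -22839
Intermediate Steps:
c(G) = 1
c(30) - 22840 = 1 - 22840 = -22839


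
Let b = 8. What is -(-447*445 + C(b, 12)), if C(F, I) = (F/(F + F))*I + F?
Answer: 198901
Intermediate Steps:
C(F, I) = F + I/2 (C(F, I) = (F/((2*F)))*I + F = ((1/(2*F))*F)*I + F = I/2 + F = F + I/2)
-(-447*445 + C(b, 12)) = -(-447*445 + (8 + (½)*12)) = -(-198915 + (8 + 6)) = -(-198915 + 14) = -1*(-198901) = 198901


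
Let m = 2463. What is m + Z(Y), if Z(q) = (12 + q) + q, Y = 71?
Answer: 2617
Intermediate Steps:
Z(q) = 12 + 2*q
m + Z(Y) = 2463 + (12 + 2*71) = 2463 + (12 + 142) = 2463 + 154 = 2617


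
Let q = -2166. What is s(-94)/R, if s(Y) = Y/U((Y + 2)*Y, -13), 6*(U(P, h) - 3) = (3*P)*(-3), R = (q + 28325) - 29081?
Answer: -47/18947709 ≈ -2.4805e-6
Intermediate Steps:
R = -2922 (R = (-2166 + 28325) - 29081 = 26159 - 29081 = -2922)
U(P, h) = 3 - 3*P/2 (U(P, h) = 3 + ((3*P)*(-3))/6 = 3 + (-9*P)/6 = 3 - 3*P/2)
s(Y) = Y/(3 - 3*Y*(2 + Y)/2) (s(Y) = Y/(3 - 3*(Y + 2)*Y/2) = Y/(3 - 3*(2 + Y)*Y/2) = Y/(3 - 3*Y*(2 + Y)/2))
s(-94)/R = -2*(-94)/(-6 + 3*(-94)*(2 - 94))/(-2922) = -2*(-94)/(-6 + 3*(-94)*(-92))*(-1/2922) = -2*(-94)/(-6 + 25944)*(-1/2922) = -2*(-94)/25938*(-1/2922) = -2*(-94)*1/25938*(-1/2922) = (94/12969)*(-1/2922) = -47/18947709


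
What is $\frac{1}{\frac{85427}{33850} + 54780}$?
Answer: $\frac{33850}{1854388427} \approx 1.8254 \cdot 10^{-5}$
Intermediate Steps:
$\frac{1}{\frac{85427}{33850} + 54780} = \frac{1}{\frac{1854388427}{33850}} = \frac{33850}{1854388427}$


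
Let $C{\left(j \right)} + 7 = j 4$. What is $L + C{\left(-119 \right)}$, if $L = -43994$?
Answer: $-44477$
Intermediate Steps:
$C{\left(j \right)} = -7 + 4 j$ ($C{\left(j \right)} = -7 + j 4 = -7 + 4 j$)
$L + C{\left(-119 \right)} = -43994 + \left(-7 + 4 \left(-119\right)\right) = -43994 - 483 = -44477$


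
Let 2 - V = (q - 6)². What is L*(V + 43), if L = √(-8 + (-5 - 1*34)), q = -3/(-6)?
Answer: 59*I*√47/4 ≈ 101.12*I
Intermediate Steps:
q = ½ (q = -3*(-⅙) = ½ ≈ 0.50000)
L = I*√47 (L = √(-8 + (-5 - 34)) = √(-8 - 39) = √(-47) = I*√47 ≈ 6.8557*I)
V = -113/4 (V = 2 - (½ - 6)² = 2 - (-11/2)² = 2 - 1*121/4 = 2 - 121/4 = -113/4 ≈ -28.250)
L*(V + 43) = (I*√47)*(-113/4 + 43) = (I*√47)*(59/4) = 59*I*√47/4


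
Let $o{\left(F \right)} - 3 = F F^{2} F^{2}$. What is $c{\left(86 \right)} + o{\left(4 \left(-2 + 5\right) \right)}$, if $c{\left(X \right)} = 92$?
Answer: $248927$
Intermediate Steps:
$o{\left(F \right)} = 3 + F^{5}$ ($o{\left(F \right)} = 3 + F F^{2} F^{2} = 3 + F^{3} F^{2} = 3 + F^{5}$)
$c{\left(86 \right)} + o{\left(4 \left(-2 + 5\right) \right)} = 92 + \left(3 + \left(4 \left(-2 + 5\right)\right)^{5}\right) = 92 + \left(3 + \left(4 \cdot 3\right)^{5}\right) = 92 + \left(3 + 12^{5}\right) = 92 + \left(3 + 248832\right) = 92 + 248835 = 248927$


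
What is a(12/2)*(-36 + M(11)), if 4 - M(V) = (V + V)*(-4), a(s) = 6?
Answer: 336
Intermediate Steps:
M(V) = 4 + 8*V (M(V) = 4 - (V + V)*(-4) = 4 - 2*V*(-4) = 4 - (-8)*V = 4 + 8*V)
a(12/2)*(-36 + M(11)) = 6*(-36 + (4 + 8*11)) = 6*(-36 + (4 + 88)) = 6*(-36 + 92) = 6*56 = 336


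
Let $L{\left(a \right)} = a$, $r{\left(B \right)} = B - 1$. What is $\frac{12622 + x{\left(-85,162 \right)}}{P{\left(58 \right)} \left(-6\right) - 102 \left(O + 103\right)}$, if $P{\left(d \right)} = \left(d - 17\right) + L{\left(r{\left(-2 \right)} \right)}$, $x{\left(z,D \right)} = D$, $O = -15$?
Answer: $- \frac{3196}{2301} \approx -1.389$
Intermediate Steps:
$r{\left(B \right)} = -1 + B$
$P{\left(d \right)} = -20 + d$ ($P{\left(d \right)} = \left(d - 17\right) - 3 = \left(-17 + d\right) - 3 = -20 + d$)
$\frac{12622 + x{\left(-85,162 \right)}}{P{\left(58 \right)} \left(-6\right) - 102 \left(O + 103\right)} = \frac{12622 + 162}{\left(-20 + 58\right) \left(-6\right) - 102 \left(-15 + 103\right)} = \frac{12784}{38 \left(-6\right) - 8976} = \frac{12784}{-228 - 8976} = \frac{12784}{-9204} = 12784 \left(- \frac{1}{9204}\right) = - \frac{3196}{2301}$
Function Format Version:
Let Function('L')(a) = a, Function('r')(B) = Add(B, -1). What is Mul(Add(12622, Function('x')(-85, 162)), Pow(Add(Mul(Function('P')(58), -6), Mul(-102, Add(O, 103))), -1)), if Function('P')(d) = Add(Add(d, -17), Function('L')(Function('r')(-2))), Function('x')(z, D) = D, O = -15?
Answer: Rational(-3196, 2301) ≈ -1.3890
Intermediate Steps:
Function('r')(B) = Add(-1, B)
Function('P')(d) = Add(-20, d) (Function('P')(d) = Add(Add(d, -17), Add(-1, -2)) = Add(Add(-17, d), -3) = Add(-20, d))
Mul(Add(12622, Function('x')(-85, 162)), Pow(Add(Mul(Function('P')(58), -6), Mul(-102, Add(O, 103))), -1)) = Mul(Add(12622, 162), Pow(Add(Mul(Add(-20, 58), -6), Mul(-102, Add(-15, 103))), -1)) = Mul(12784, Pow(Add(Mul(38, -6), Mul(-102, 88)), -1)) = Mul(12784, Pow(Add(-228, -8976), -1)) = Mul(12784, Pow(-9204, -1)) = Mul(12784, Rational(-1, 9204)) = Rational(-3196, 2301)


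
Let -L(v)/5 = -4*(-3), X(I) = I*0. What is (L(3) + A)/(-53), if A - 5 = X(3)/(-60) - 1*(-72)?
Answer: -17/53 ≈ -0.32075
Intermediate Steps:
X(I) = 0
L(v) = -60 (L(v) = -(-20)*(-3) = -5*12 = -60)
A = 77 (A = 5 + (0/(-60) - 1*(-72)) = 5 + (0*(-1/60) + 72) = 5 + (0 + 72) = 5 + 72 = 77)
(L(3) + A)/(-53) = (-60 + 77)/(-53) = -1/53*17 = -17/53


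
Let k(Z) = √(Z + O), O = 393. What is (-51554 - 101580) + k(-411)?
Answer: -153134 + 3*I*√2 ≈ -1.5313e+5 + 4.2426*I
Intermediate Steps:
k(Z) = √(393 + Z) (k(Z) = √(Z + 393) = √(393 + Z))
(-51554 - 101580) + k(-411) = (-51554 - 101580) + √(393 - 411) = -153134 + √(-18) = -153134 + 3*I*√2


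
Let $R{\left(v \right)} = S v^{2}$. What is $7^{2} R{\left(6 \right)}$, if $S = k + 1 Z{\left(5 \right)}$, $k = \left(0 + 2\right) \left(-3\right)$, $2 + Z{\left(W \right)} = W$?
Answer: $-5292$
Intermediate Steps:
$Z{\left(W \right)} = -2 + W$
$k = -6$ ($k = 2 \left(-3\right) = -6$)
$S = -3$ ($S = -6 + 1 \left(-2 + 5\right) = -6 + 1 \cdot 3 = -6 + 3 = -3$)
$R{\left(v \right)} = - 3 v^{2}$
$7^{2} R{\left(6 \right)} = 7^{2} \left(- 3 \cdot 6^{2}\right) = 49 \left(\left(-3\right) 36\right) = 49 \left(-108\right) = -5292$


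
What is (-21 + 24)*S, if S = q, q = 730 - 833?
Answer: -309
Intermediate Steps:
q = -103
S = -103
(-21 + 24)*S = (-21 + 24)*(-103) = 3*(-103) = -309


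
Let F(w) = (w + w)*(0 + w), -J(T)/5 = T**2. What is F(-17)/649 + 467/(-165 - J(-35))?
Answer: 3747963/3868040 ≈ 0.96896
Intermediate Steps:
J(T) = -5*T**2
F(w) = 2*w**2 (F(w) = (2*w)*w = 2*w**2)
F(-17)/649 + 467/(-165 - J(-35)) = (2*(-17)**2)/649 + 467/(-165 - (-5)*(-35)**2) = (2*289)*(1/649) + 467/(-165 - (-5)*1225) = 578*(1/649) + 467/(-165 - 1*(-6125)) = 578/649 + 467/(-165 + 6125) = 578/649 + 467/5960 = 3747963/3868040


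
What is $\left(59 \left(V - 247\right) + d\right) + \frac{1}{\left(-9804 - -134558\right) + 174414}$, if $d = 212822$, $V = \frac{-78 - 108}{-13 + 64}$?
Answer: $\frac{1007171509617}{5085856} \approx 1.9803 \cdot 10^{5}$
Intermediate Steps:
$V = - \frac{62}{17}$ ($V = - \frac{186}{51} = \left(-186\right) \frac{1}{51} = - \frac{62}{17} \approx -3.6471$)
$\left(59 \left(V - 247\right) + d\right) + \frac{1}{\left(-9804 - -134558\right) + 174414} = \left(59 \left(- \frac{62}{17} - 247\right) + 212822\right) + \frac{1}{\left(-9804 - -134558\right) + 174414} = \left(59 \left(- \frac{4261}{17}\right) + 212822\right) + \frac{1}{\left(-9804 + 134558\right) + 174414} = \left(- \frac{251399}{17} + 212822\right) + \frac{1}{124754 + 174414} = \frac{3366575}{17} + \frac{1}{299168} = \frac{1007171509617}{5085856}$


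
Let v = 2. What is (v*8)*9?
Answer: 144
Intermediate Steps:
(v*8)*9 = (2*8)*9 = 16*9 = 144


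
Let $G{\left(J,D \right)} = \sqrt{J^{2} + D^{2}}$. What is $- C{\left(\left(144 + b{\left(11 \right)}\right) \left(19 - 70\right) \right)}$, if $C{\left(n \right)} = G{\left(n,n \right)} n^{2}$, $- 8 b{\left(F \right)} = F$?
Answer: $- \frac{197045926661871 \sqrt{2}}{512} \approx -5.4427 \cdot 10^{11}$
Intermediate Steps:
$b{\left(F \right)} = - \frac{F}{8}$
$G{\left(J,D \right)} = \sqrt{D^{2} + J^{2}}$
$C{\left(n \right)} = \sqrt{2} n^{2} \sqrt{n^{2}}$ ($C{\left(n \right)} = \sqrt{n^{2} + n^{2}} n^{2} = \sqrt{2 n^{2}} n^{2} = \sqrt{2} \sqrt{n^{2}} n^{2} = \sqrt{2} n^{2} \sqrt{n^{2}}$)
$- C{\left(\left(144 + b{\left(11 \right)}\right) \left(19 - 70\right) \right)} = - \sqrt{2} \left(\left(144 - \frac{11}{8}\right) \left(19 - 70\right)\right)^{2} \sqrt{\left(\left(144 - \frac{11}{8}\right) \left(19 - 70\right)\right)^{2}} = - \sqrt{2} \left(\left(144 - \frac{11}{8}\right) \left(-51\right)\right)^{2} \sqrt{\left(\left(144 - \frac{11}{8}\right) \left(-51\right)\right)^{2}} = - \sqrt{2} \left(\frac{1141}{8} \left(-51\right)\right)^{2} \sqrt{\left(\frac{1141}{8} \left(-51\right)\right)^{2}} = - \sqrt{2} \left(- \frac{58191}{8}\right)^{2} \sqrt{\left(- \frac{58191}{8}\right)^{2}} = - \frac{\sqrt{2} \cdot 3386192481 \sqrt{\frac{3386192481}{64}}}{64} = - \frac{\sqrt{2} \cdot 3386192481 \cdot 58191}{64 \cdot 8} = - \frac{197045926661871 \sqrt{2}}{512}$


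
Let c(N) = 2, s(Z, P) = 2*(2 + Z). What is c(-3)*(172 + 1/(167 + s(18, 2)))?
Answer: 71210/207 ≈ 344.01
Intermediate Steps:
s(Z, P) = 4 + 2*Z
c(-3)*(172 + 1/(167 + s(18, 2))) = 2*(172 + 1/(167 + (4 + 2*18))) = 2*(172 + 1/(167 + (4 + 36))) = 2*(172 + 1/(167 + 40)) = 2*(172 + 1/207) = 2*(35605/207) = 71210/207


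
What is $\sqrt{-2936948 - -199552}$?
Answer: $2 i \sqrt{684349} \approx 1654.5 i$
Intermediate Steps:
$\sqrt{-2936948 - -199552} = \sqrt{-2936948 + \left(-886 + 200438\right)} = \sqrt{-2936948 + 199552} = \sqrt{-2737396} = 2 i \sqrt{684349}$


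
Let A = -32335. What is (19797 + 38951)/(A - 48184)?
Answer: -58748/80519 ≈ -0.72962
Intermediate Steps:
(19797 + 38951)/(A - 48184) = (19797 + 38951)/(-32335 - 48184) = 58748/(-80519) = 58748*(-1/80519) = -58748/80519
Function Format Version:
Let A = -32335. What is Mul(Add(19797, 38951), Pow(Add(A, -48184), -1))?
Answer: Rational(-58748, 80519) ≈ -0.72962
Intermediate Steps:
Mul(Add(19797, 38951), Pow(Add(A, -48184), -1)) = Mul(Add(19797, 38951), Pow(Add(-32335, -48184), -1)) = Mul(58748, Pow(-80519, -1)) = Mul(58748, Rational(-1, 80519)) = Rational(-58748, 80519)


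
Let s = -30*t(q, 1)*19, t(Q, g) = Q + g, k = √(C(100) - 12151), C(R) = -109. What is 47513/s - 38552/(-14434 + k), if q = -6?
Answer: 478556983867/24741873150 + 9638*I*√3065/26044077 ≈ 19.342 + 0.020488*I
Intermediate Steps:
k = 2*I*√3065 (k = √(-109 - 12151) = √(-12260) = 2*I*√3065 ≈ 110.72*I)
s = 2850 (s = -30*(-6 + 1)*19 = -30*(-5)*19 = 150*19 = 2850)
47513/s - 38552/(-14434 + k) = 47513/2850 - 38552/(-14434 + 2*I*√3065)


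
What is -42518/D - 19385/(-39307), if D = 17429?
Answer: -1333393861/685081703 ≈ -1.9463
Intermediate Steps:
-42518/D - 19385/(-39307) = -42518/17429 - 19385/(-39307) = -42518*1/17429 - 19385*(-1/39307) = -42518/17429 + 19385/39307 = -1333393861/685081703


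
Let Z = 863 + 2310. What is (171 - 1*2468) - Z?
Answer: -5470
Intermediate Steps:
Z = 3173
(171 - 1*2468) - Z = (171 - 1*2468) - 1*3173 = (171 - 2468) - 3173 = -2297 - 3173 = -5470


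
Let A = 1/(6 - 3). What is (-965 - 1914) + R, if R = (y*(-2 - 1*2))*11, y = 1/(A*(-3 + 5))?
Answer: -2945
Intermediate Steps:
A = ⅓ (A = 1/3 = ⅓ ≈ 0.33333)
y = 3/2 (y = 1/((-3 + 5)/3) = 1/((⅓)*2) = 1/(⅔) = 3/2 ≈ 1.5000)
R = -66 (R = (3*(-2 - 1*2)/2)*11 = (3*(-2 - 2)/2)*11 = ((3/2)*(-4))*11 = -6*11 = -66)
(-965 - 1914) + R = (-965 - 1914) - 66 = -2879 - 66 = -2945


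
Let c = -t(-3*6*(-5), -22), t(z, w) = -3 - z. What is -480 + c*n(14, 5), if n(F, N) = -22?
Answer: -2526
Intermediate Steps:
c = 93 (c = -(-3 - (-3*6)*(-5)) = -(-3 - (-18)*(-5)) = -(-3 - 1*90) = -(-3 - 90) = -1*(-93) = 93)
-480 + c*n(14, 5) = -480 + 93*(-22) = -480 - 2046 = -2526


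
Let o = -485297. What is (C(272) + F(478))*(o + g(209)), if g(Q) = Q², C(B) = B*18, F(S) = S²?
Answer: -103064342080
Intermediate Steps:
C(B) = 18*B
(C(272) + F(478))*(o + g(209)) = (18*272 + 478²)*(-485297 + 209²) = (4896 + 228484)*(-485297 + 43681) = 233380*(-441616) = -103064342080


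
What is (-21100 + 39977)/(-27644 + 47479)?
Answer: 18877/19835 ≈ 0.95170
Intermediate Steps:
(-21100 + 39977)/(-27644 + 47479) = 18877/19835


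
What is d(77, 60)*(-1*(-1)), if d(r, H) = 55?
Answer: 55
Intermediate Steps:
d(77, 60)*(-1*(-1)) = 55*(-1*(-1)) = 55*1 = 55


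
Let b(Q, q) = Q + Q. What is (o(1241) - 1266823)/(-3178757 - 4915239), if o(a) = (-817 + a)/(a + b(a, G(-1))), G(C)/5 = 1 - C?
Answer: 4716381605/30133947108 ≈ 0.15651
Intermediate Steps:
G(C) = 5 - 5*C (G(C) = 5*(1 - C) = 5 - 5*C)
b(Q, q) = 2*Q
o(a) = (-817 + a)/(3*a) (o(a) = (-817 + a)/(a + 2*a) = (-817 + a)/((3*a)) = (-817 + a)*(1/(3*a)) = (-817 + a)/(3*a))
(o(1241) - 1266823)/(-3178757 - 4915239) = ((⅓)*(-817 + 1241)/1241 - 1266823)/(-3178757 - 4915239) = ((⅓)*(1/1241)*424 - 1266823)/(-8093996) = (424/3723 - 1266823)*(-1/8093996) = -4716381605/3723*(-1/8093996) = 4716381605/30133947108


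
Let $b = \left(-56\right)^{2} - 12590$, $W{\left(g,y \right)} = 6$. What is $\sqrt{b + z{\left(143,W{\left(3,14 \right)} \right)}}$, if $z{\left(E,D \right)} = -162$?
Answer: $4 i \sqrt{601} \approx 98.061 i$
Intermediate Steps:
$b = -9454$ ($b = 3136 - 12590 = -9454$)
$\sqrt{b + z{\left(143,W{\left(3,14 \right)} \right)}} = \sqrt{-9454 - 162} = \sqrt{-9616} = 4 i \sqrt{601}$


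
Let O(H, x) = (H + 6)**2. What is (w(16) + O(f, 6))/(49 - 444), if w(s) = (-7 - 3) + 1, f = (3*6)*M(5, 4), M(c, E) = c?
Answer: -9207/395 ≈ -23.309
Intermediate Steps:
f = 90 (f = (3*6)*5 = 18*5 = 90)
O(H, x) = (6 + H)**2
w(s) = -9 (w(s) = -10 + 1 = -9)
(w(16) + O(f, 6))/(49 - 444) = (-9 + (6 + 90)**2)/(49 - 444) = (-9 + 96**2)/(-395) = (-9 + 9216)*(-1/395) = 9207*(-1/395) = -9207/395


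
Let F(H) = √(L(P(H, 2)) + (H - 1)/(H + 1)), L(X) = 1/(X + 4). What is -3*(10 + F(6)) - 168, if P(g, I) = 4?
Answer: -198 - 3*√658/28 ≈ -200.75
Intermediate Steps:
L(X) = 1/(4 + X)
F(H) = √(⅛ + (-1 + H)/(1 + H)) (F(H) = √(1/(4 + 4) + (H - 1)/(H + 1)) = √(1/8 + (-1 + H)/(1 + H)) = √(⅛ + (-1 + H)/(1 + H)))
-3*(10 + F(6)) - 168 = -3*(10 + √2*√((-7 + 9*6)/(1 + 6))/4) - 168 = -3*(10 + √2*√((-7 + 54)/7)/4) - 168 = -3*(10 + √2*√((⅐)*47)/4) - 168 = -3*(10 + √2*√(47/7)/4) - 168 = -3*(10 + √2*(√329/7)/4) - 168 = -3*(10 + √658/28) - 168 = (-30 - 3*√658/28) - 168 = -198 - 3*√658/28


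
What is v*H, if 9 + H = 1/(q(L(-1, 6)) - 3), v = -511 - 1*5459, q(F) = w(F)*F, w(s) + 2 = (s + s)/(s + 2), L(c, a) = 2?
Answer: 54924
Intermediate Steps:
w(s) = -2 + 2*s/(2 + s) (w(s) = -2 + (s + s)/(s + 2) = -2 + (2*s)/(2 + s) = -2 + 2*s/(2 + s))
q(F) = -4*F/(2 + F) (q(F) = (-4/(2 + F))*F = -4*F/(2 + F))
v = -5970 (v = -511 - 5459 = -5970)
H = -46/5 (H = -9 + 1/(-4*2/(2 + 2) - 3) = -9 + 1/(-4*2/4 - 3) = -9 + 1/(-4*2*¼ - 3) = -9 + 1/(-2 - 3) = -9 + 1/(-5) = -9 - ⅕ = -46/5 ≈ -9.2000)
v*H = -5970*(-46/5) = 54924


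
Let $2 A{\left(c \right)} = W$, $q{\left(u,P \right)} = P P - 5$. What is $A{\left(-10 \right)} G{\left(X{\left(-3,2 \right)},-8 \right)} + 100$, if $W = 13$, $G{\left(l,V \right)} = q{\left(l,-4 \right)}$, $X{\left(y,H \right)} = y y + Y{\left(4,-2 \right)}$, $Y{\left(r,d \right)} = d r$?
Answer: $\frac{343}{2} \approx 171.5$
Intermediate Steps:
$X{\left(y,H \right)} = -8 + y^{2}$ ($X{\left(y,H \right)} = y y - 8 = y^{2} - 8 = -8 + y^{2}$)
$q{\left(u,P \right)} = -5 + P^{2}$ ($q{\left(u,P \right)} = P^{2} - 5 = -5 + P^{2}$)
$G{\left(l,V \right)} = 11$ ($G{\left(l,V \right)} = -5 + \left(-4\right)^{2} = -5 + 16 = 11$)
$A{\left(c \right)} = \frac{13}{2}$ ($A{\left(c \right)} = \frac{1}{2} \cdot 13 = \frac{13}{2}$)
$A{\left(-10 \right)} G{\left(X{\left(-3,2 \right)},-8 \right)} + 100 = \frac{13}{2} \cdot 11 + 100 = \frac{143}{2} + 100 = \frac{343}{2}$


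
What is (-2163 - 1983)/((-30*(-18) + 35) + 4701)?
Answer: -2073/2638 ≈ -0.78582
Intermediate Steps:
(-2163 - 1983)/((-30*(-18) + 35) + 4701) = -4146/((540 + 35) + 4701) = -4146/(575 + 4701) = -4146/5276 = -4146*1/5276 = -2073/2638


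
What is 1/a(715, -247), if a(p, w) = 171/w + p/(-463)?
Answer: -6019/13462 ≈ -0.44711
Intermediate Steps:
a(p, w) = 171/w - p/463 (a(p, w) = 171/w + p*(-1/463) = 171/w - p/463)
1/a(715, -247) = 1/(171/(-247) - 1/463*715) = 1/(171*(-1/247) - 715/463) = 1/(-9/13 - 715/463) = 1/(-13462/6019) = -6019/13462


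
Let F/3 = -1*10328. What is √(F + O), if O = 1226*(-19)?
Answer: I*√54278 ≈ 232.98*I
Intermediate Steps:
F = -30984 (F = 3*(-1*10328) = 3*(-10328) = -30984)
O = -23294
√(F + O) = √(-30984 - 23294) = √(-54278) = I*√54278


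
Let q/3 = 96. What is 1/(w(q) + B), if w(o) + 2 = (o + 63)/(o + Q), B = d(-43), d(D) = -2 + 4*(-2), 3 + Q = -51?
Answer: -2/21 ≈ -0.095238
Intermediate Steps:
Q = -54 (Q = -3 - 51 = -54)
d(D) = -10 (d(D) = -2 - 8 = -10)
q = 288 (q = 3*96 = 288)
B = -10
w(o) = -2 + (63 + o)/(-54 + o) (w(o) = -2 + (o + 63)/(o - 54) = -2 + (63 + o)/(-54 + o))
1/(w(q) + B) = 1/((171 - 1*288)/(-54 + 288) - 10) = 1/((171 - 288)/234 - 10) = 1/((1/234)*(-117) - 10) = 1/(-½ - 10) = 1/(-21/2) = -2/21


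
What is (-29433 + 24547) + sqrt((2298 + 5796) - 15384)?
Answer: -4886 + 27*I*sqrt(10) ≈ -4886.0 + 85.381*I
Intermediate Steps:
(-29433 + 24547) + sqrt((2298 + 5796) - 15384) = -4886 + sqrt(8094 - 15384) = -4886 + sqrt(-7290) = -4886 + 27*I*sqrt(10)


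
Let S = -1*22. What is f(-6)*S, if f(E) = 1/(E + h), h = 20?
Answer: -11/7 ≈ -1.5714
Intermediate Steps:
f(E) = 1/(20 + E) (f(E) = 1/(E + 20) = 1/(20 + E))
S = -22
f(-6)*S = -22/(20 - 6) = -22/14 = (1/14)*(-22) = -11/7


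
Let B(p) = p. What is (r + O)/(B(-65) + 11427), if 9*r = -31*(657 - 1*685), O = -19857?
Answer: -177845/102258 ≈ -1.7392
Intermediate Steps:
r = 868/9 (r = (-31*(657 - 1*685))/9 = (-31*(657 - 685))/9 = (-31*(-28))/9 = (⅑)*868 = 868/9 ≈ 96.444)
(r + O)/(B(-65) + 11427) = (868/9 - 19857)/(-65 + 11427) = -177845/9/11362 = -177845/9*1/11362 = -177845/102258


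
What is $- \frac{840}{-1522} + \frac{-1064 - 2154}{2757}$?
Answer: $- \frac{1290958}{2098077} \approx -0.6153$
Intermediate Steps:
$- \frac{840}{-1522} + \frac{-1064 - 2154}{2757} = \left(-840\right) \left(- \frac{1}{1522}\right) - \frac{3218}{2757} = \frac{420}{761} - \frac{3218}{2757} = - \frac{1290958}{2098077}$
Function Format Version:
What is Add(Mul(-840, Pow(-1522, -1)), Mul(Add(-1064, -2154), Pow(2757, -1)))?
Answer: Rational(-1290958, 2098077) ≈ -0.61530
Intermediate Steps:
Add(Mul(-840, Pow(-1522, -1)), Mul(Add(-1064, -2154), Pow(2757, -1))) = Add(Mul(-840, Rational(-1, 1522)), Mul(-3218, Rational(1, 2757))) = Add(Rational(420, 761), Rational(-3218, 2757)) = Rational(-1290958, 2098077)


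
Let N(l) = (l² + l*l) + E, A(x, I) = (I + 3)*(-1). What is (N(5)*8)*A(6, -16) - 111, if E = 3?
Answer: 5401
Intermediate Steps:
A(x, I) = -3 - I (A(x, I) = (3 + I)*(-1) = -3 - I)
N(l) = 3 + 2*l² (N(l) = (l² + l*l) + 3 = (l² + l²) + 3 = 2*l² + 3 = 3 + 2*l²)
(N(5)*8)*A(6, -16) - 111 = ((3 + 2*5²)*8)*(-3 - 1*(-16)) - 111 = ((3 + 2*25)*8)*(-3 + 16) - 111 = ((3 + 50)*8)*13 - 111 = (53*8)*13 - 111 = 424*13 - 111 = 5512 - 111 = 5401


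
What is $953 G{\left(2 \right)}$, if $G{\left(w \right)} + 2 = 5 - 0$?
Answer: $2859$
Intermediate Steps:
$G{\left(w \right)} = 3$ ($G{\left(w \right)} = -2 + \left(5 - 0\right) = -2 + \left(5 + 0\right) = -2 + 5 = 3$)
$953 G{\left(2 \right)} = 953 \cdot 3 = 2859$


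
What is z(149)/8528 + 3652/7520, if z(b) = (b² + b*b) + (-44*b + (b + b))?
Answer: 4968549/1002040 ≈ 4.9584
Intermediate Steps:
z(b) = -42*b + 2*b² (z(b) = (b² + b²) + (-44*b + 2*b) = 2*b² - 42*b = -42*b + 2*b²)
z(149)/8528 + 3652/7520 = (2*149*(-21 + 149))/8528 + 3652/7520 = (2*149*128)*(1/8528) + 3652*(1/7520) = 38144*(1/8528) + 913/1880 = 2384/533 + 913/1880 = 4968549/1002040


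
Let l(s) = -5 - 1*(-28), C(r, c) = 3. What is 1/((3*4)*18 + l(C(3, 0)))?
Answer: 1/239 ≈ 0.0041841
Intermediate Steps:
l(s) = 23 (l(s) = -5 + 28 = 23)
1/((3*4)*18 + l(C(3, 0))) = 1/((3*4)*18 + 23) = 1/(12*18 + 23) = 1/(216 + 23) = 1/239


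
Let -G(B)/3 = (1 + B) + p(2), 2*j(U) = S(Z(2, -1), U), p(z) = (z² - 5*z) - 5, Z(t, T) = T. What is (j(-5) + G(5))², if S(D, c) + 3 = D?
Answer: 169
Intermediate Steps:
p(z) = -5 + z² - 5*z
S(D, c) = -3 + D
j(U) = -2 (j(U) = (-3 - 1)/2 = (½)*(-4) = -2)
G(B) = 30 - 3*B (G(B) = -3*((1 + B) + (-5 + 2² - 5*2)) = -3*((1 + B) + (-5 + 4 - 10)) = -3*((1 + B) - 11) = -3*(-10 + B) = 30 - 3*B)
(j(-5) + G(5))² = (-2 + (30 - 3*5))² = (-2 + (30 - 15))² = (-2 + 15)² = 13² = 169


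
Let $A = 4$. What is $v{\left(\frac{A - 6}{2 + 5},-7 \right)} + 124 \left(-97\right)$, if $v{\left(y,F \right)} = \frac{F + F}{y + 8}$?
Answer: $- \frac{324805}{27} \approx -12030.0$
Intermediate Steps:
$v{\left(y,F \right)} = \frac{2 F}{8 + y}$
$v{\left(\frac{A - 6}{2 + 5},-7 \right)} + 124 \left(-97\right) = 2 \left(-7\right) \frac{1}{8 + \frac{4 - 6}{2 + 5}} + 124 \left(-97\right) = 2 \left(-7\right) \frac{1}{8 - \frac{2}{7}} - 12028 = 2 \left(-7\right) \frac{1}{\frac{54}{7}} - 12028 = 2 \left(-7\right) \frac{7}{54} - 12028 = - \frac{49}{27} - 12028 = - \frac{324805}{27}$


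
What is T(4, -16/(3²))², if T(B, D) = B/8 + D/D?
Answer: 9/4 ≈ 2.2500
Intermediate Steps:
T(B, D) = 1 + B/8 (T(B, D) = B*(⅛) + 1 = B/8 + 1 = 1 + B/8)
T(4, -16/(3²))² = (1 + (⅛)*4)² = (1 + ½)² = (3/2)² = 9/4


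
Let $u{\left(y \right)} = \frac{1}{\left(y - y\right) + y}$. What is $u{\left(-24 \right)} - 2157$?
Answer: $- \frac{51769}{24} \approx -2157.0$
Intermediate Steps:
$u{\left(y \right)} = \frac{1}{y}$ ($u{\left(y \right)} = \frac{1}{0 + y} = \frac{1}{y}$)
$u{\left(-24 \right)} - 2157 = \frac{1}{-24} - 2157 = - \frac{1}{24} - 2157 = - \frac{51769}{24}$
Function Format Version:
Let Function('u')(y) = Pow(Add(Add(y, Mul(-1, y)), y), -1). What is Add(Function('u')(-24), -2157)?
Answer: Rational(-51769, 24) ≈ -2157.0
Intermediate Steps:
Function('u')(y) = Pow(y, -1) (Function('u')(y) = Pow(Add(0, y), -1) = Pow(y, -1))
Add(Function('u')(-24), -2157) = Add(Pow(-24, -1), -2157) = Add(Rational(-1, 24), -2157) = Rational(-51769, 24)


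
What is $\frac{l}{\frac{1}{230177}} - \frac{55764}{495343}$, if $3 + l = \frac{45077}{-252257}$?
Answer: $- \frac{91423969249093276}{124953739151} \approx -7.3166 \cdot 10^{5}$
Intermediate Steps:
$l = - \frac{801848}{252257}$ ($l = -3 + \frac{45077}{-252257} = -3 + 45077 \left(- \frac{1}{252257}\right) = -3 - \frac{45077}{252257} = - \frac{801848}{252257} \approx -3.1787$)
$\frac{l}{\frac{1}{230177}} - \frac{55764}{495343} = - \frac{801848}{252257 \cdot \frac{1}{230177}} - \frac{55764}{495343} = - \frac{801848 \frac{1}{\frac{1}{230177}}}{252257} - \frac{55764}{495343} = \left(- \frac{801848}{252257}\right) 230177 - \frac{55764}{495343} = - \frac{184566967096}{252257} - \frac{55764}{495343} = - \frac{91423969249093276}{124953739151}$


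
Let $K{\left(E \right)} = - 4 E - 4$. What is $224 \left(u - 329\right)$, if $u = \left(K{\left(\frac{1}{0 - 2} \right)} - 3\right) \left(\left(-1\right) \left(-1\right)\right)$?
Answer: $-74816$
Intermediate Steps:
$K{\left(E \right)} = -4 - 4 E$
$u = -5$ ($u = \left(\left(-4 - \frac{4}{0 - 2}\right) - 3\right) \left(\left(-1\right) \left(-1\right)\right) = \left(\left(-4 - \frac{4}{-2}\right) - 3\right) 1 = \left(\left(-4 - -2\right) - 3\right) 1 = \left(\left(-4 + 2\right) - 3\right) 1 = \left(-2 - 3\right) 1 = \left(-5\right) 1 = -5$)
$224 \left(u - 329\right) = 224 \left(-5 - 329\right) = 224 \left(-334\right) = -74816$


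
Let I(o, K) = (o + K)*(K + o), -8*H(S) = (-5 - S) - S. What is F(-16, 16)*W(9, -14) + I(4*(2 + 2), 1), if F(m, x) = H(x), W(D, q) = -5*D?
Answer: 647/8 ≈ 80.875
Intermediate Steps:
H(S) = 5/8 + S/4 (H(S) = -((-5 - S) - S)/8 = -(-5 - 2*S)/8 = 5/8 + S/4)
F(m, x) = 5/8 + x/4
I(o, K) = (K + o)**2 (I(o, K) = (K + o)*(K + o) = (K + o)**2)
F(-16, 16)*W(9, -14) + I(4*(2 + 2), 1) = (5/8 + (1/4)*16)*(-5*9) + (1 + 4*(2 + 2))**2 = (5/8 + 4)*(-45) + (1 + 4*4)**2 = (37/8)*(-45) + (1 + 16)**2 = -1665/8 + 17**2 = -1665/8 + 289 = 647/8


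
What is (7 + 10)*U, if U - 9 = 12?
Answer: 357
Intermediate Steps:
U = 21 (U = 9 + 12 = 21)
(7 + 10)*U = (7 + 10)*21 = 17*21 = 357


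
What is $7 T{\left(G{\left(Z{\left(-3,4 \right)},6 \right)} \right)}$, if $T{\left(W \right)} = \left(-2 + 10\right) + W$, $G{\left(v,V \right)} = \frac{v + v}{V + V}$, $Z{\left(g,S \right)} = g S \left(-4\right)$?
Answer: $112$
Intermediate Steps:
$Z{\left(g,S \right)} = - 4 S g$ ($Z{\left(g,S \right)} = S g \left(-4\right) = - 4 S g$)
$G{\left(v,V \right)} = \frac{v}{V}$ ($G{\left(v,V \right)} = \frac{2 v}{2 V} = 2 v \frac{1}{2 V} = \frac{v}{V}$)
$T{\left(W \right)} = 8 + W$
$7 T{\left(G{\left(Z{\left(-3,4 \right)},6 \right)} \right)} = 7 \left(8 + \frac{\left(-4\right) 4 \left(-3\right)}{6}\right) = 7 \left(8 + 48 \cdot \frac{1}{6}\right) = 7 \left(8 + 8\right) = 7 \cdot 16 = 112$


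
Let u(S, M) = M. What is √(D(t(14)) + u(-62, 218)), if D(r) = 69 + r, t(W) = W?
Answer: √301 ≈ 17.349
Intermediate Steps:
√(D(t(14)) + u(-62, 218)) = √((69 + 14) + 218) = √(83 + 218) = √301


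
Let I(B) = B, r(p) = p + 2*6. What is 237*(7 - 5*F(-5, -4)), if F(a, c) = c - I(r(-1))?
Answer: 19434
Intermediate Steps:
r(p) = 12 + p (r(p) = p + 12 = 12 + p)
F(a, c) = -11 + c (F(a, c) = c - (12 - 1) = c - 1*11 = c - 11 = -11 + c)
237*(7 - 5*F(-5, -4)) = 237*(7 - 5*(-11 - 4)) = 237*(7 - 5*(-15)) = 237*(7 + 75) = 237*82 = 19434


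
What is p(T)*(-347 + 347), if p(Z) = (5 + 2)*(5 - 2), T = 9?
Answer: 0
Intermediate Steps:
p(Z) = 21 (p(Z) = 7*3 = 21)
p(T)*(-347 + 347) = 21*(-347 + 347) = 21*0 = 0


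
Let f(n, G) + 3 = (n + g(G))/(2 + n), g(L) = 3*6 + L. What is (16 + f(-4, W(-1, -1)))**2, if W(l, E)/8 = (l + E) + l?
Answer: 324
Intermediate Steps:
g(L) = 18 + L
W(l, E) = 8*E + 16*l (W(l, E) = 8*((l + E) + l) = 8*((E + l) + l) = 8*(E + 2*l) = 8*E + 16*l)
f(n, G) = -3 + (18 + G + n)/(2 + n) (f(n, G) = -3 + (n + (18 + G))/(2 + n) = -3 + (18 + G + n)/(2 + n))
(16 + f(-4, W(-1, -1)))**2 = (16 + (12 + (8*(-1) + 16*(-1)) - 2*(-4))/(2 - 4))**2 = (16 + (12 + (-8 - 16) + 8)/(-2))**2 = (16 - (12 - 24 + 8)/2)**2 = (16 - 1/2*(-4))**2 = (16 + 2)**2 = 18**2 = 324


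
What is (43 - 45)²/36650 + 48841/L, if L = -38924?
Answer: -894933477/713282300 ≈ -1.2547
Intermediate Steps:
(43 - 45)²/36650 + 48841/L = (43 - 45)²/36650 + 48841/(-38924) = (-2)²*(1/36650) + 48841*(-1/38924) = 4*(1/36650) - 48841/38924 = 2/18325 - 48841/38924 = -894933477/713282300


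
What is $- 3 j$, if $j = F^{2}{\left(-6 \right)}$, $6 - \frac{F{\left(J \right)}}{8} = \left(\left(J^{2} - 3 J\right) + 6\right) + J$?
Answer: $-442368$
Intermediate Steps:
$F{\left(J \right)} = - 8 J^{2} + 16 J$ ($F{\left(J \right)} = 48 - 8 \left(\left(\left(J^{2} - 3 J\right) + 6\right) + J\right) = 48 - 8 \left(\left(6 + J^{2} - 3 J\right) + J\right) = 48 - 8 \left(6 + J^{2} - 2 J\right) = 48 - \left(48 - 16 J + 8 J^{2}\right) = - 8 J^{2} + 16 J$)
$j = 147456$ ($j = \left(8 \left(-6\right) \left(2 - -6\right)\right)^{2} = \left(8 \left(-6\right) \left(2 + 6\right)\right)^{2} = \left(8 \left(-6\right) 8\right)^{2} = \left(-384\right)^{2} = 147456$)
$- 3 j = \left(-3\right) 147456 = -442368$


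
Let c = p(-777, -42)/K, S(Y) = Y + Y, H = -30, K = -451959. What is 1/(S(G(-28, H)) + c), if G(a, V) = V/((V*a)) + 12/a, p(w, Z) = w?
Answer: -2109142/1954863 ≈ -1.0789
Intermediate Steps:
G(a, V) = 13/a (G(a, V) = V*(1/(V*a)) + 12/a = 1/a + 12/a = 13/a)
S(Y) = 2*Y
c = 259/150653 (c = -777/(-451959) = -777*(-1/451959) = 259/150653 ≈ 0.0017192)
1/(S(G(-28, H)) + c) = 1/(2*(13/(-28)) + 259/150653) = 1/(2*(13*(-1/28)) + 259/150653) = 1/(2*(-13/28) + 259/150653) = 1/(-13/14 + 259/150653) = 1/(-1954863/2109142) = -2109142/1954863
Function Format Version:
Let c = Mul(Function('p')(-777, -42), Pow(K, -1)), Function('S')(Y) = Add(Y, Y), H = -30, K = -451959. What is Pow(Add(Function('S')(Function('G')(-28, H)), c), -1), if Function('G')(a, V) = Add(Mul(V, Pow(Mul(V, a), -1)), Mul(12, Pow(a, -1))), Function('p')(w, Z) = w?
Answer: Rational(-2109142, 1954863) ≈ -1.0789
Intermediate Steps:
Function('G')(a, V) = Mul(13, Pow(a, -1)) (Function('G')(a, V) = Add(Mul(V, Mul(Pow(V, -1), Pow(a, -1))), Mul(12, Pow(a, -1))) = Add(Pow(a, -1), Mul(12, Pow(a, -1))) = Mul(13, Pow(a, -1)))
Function('S')(Y) = Mul(2, Y)
c = Rational(259, 150653) (c = Mul(-777, Pow(-451959, -1)) = Mul(-777, Rational(-1, 451959)) = Rational(259, 150653) ≈ 0.0017192)
Pow(Add(Function('S')(Function('G')(-28, H)), c), -1) = Pow(Add(Mul(2, Mul(13, Pow(-28, -1))), Rational(259, 150653)), -1) = Pow(Add(Mul(2, Mul(13, Rational(-1, 28))), Rational(259, 150653)), -1) = Pow(Add(Mul(2, Rational(-13, 28)), Rational(259, 150653)), -1) = Pow(Add(Rational(-13, 14), Rational(259, 150653)), -1) = Pow(Rational(-1954863, 2109142), -1) = Rational(-2109142, 1954863)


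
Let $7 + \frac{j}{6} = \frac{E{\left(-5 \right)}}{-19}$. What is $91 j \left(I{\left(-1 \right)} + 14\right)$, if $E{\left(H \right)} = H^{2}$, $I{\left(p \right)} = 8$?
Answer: $- \frac{1897896}{19} \approx -99889.0$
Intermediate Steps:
$j = - \frac{948}{19}$ ($j = -42 + 6 \frac{\left(-5\right)^{2}}{-19} = -42 + 6 \cdot 25 \left(- \frac{1}{19}\right) = -42 + 6 \left(- \frac{25}{19}\right) = -42 - \frac{150}{19} = - \frac{948}{19} \approx -49.895$)
$91 j \left(I{\left(-1 \right)} + 14\right) = 91 \left(- \frac{948}{19}\right) \left(8 + 14\right) = \left(- \frac{86268}{19}\right) 22 = - \frac{1897896}{19}$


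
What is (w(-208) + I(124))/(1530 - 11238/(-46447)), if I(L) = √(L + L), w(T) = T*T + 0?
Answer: 502370752/17768787 + 46447*√62/35537574 ≈ 28.283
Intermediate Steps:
w(T) = T² (w(T) = T² + 0 = T²)
I(L) = √2*√L (I(L) = √(2*L) = √2*√L)
(w(-208) + I(124))/(1530 - 11238/(-46447)) = ((-208)² + √2*√124)/(1530 - 11238/(-46447)) = (43264 + √2*(2*√31))/(1530 - 11238*(-1/46447)) = (43264 + 2*√62)/(1530 + 11238/46447) = (43264 + 2*√62)/(71075148/46447) = (43264 + 2*√62)*(46447/71075148) = 502370752/17768787 + 46447*√62/35537574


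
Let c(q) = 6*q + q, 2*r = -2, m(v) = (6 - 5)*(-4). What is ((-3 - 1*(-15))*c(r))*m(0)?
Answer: 336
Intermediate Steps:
m(v) = -4 (m(v) = 1*(-4) = -4)
r = -1 (r = (½)*(-2) = -1)
c(q) = 7*q
((-3 - 1*(-15))*c(r))*m(0) = ((-3 - 1*(-15))*(7*(-1)))*(-4) = ((-3 + 15)*(-7))*(-4) = (12*(-7))*(-4) = -84*(-4) = 336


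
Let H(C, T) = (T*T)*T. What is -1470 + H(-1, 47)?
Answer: 102353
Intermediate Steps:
H(C, T) = T³ (H(C, T) = T²*T = T³)
-1470 + H(-1, 47) = -1470 + 47³ = -1470 + 103823 = 102353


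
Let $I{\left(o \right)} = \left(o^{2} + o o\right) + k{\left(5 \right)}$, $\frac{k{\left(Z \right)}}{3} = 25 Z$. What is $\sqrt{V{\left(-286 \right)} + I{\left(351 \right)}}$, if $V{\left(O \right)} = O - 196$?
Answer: $\sqrt{246295} \approx 496.28$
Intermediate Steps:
$k{\left(Z \right)} = 75 Z$ ($k{\left(Z \right)} = 3 \cdot 25 Z = 75 Z$)
$V{\left(O \right)} = -196 + O$
$I{\left(o \right)} = 375 + 2 o^{2}$ ($I{\left(o \right)} = \left(o^{2} + o o\right) + 75 \cdot 5 = \left(o^{2} + o^{2}\right) + 375 = 2 o^{2} + 375 = 375 + 2 o^{2}$)
$\sqrt{V{\left(-286 \right)} + I{\left(351 \right)}} = \sqrt{\left(-196 - 286\right) + \left(375 + 2 \cdot 351^{2}\right)} = \sqrt{-482 + \left(375 + 2 \cdot 123201\right)} = \sqrt{-482 + \left(375 + 246402\right)} = \sqrt{-482 + 246777} = \sqrt{246295}$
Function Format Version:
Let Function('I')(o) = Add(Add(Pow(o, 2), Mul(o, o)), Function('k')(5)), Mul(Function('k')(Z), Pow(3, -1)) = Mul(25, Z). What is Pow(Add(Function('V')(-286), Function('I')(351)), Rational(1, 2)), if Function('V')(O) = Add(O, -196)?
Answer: Pow(246295, Rational(1, 2)) ≈ 496.28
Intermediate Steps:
Function('k')(Z) = Mul(75, Z) (Function('k')(Z) = Mul(3, Mul(25, Z)) = Mul(75, Z))
Function('V')(O) = Add(-196, O)
Function('I')(o) = Add(375, Mul(2, Pow(o, 2))) (Function('I')(o) = Add(Add(Pow(o, 2), Mul(o, o)), Mul(75, 5)) = Add(Add(Pow(o, 2), Pow(o, 2)), 375) = Add(Mul(2, Pow(o, 2)), 375) = Add(375, Mul(2, Pow(o, 2))))
Pow(Add(Function('V')(-286), Function('I')(351)), Rational(1, 2)) = Pow(Add(Add(-196, -286), Add(375, Mul(2, Pow(351, 2)))), Rational(1, 2)) = Pow(Add(-482, Add(375, Mul(2, 123201))), Rational(1, 2)) = Pow(Add(-482, Add(375, 246402)), Rational(1, 2)) = Pow(Add(-482, 246777), Rational(1, 2)) = Pow(246295, Rational(1, 2))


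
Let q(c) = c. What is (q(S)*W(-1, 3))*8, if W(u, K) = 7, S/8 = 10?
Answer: 4480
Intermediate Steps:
S = 80 (S = 8*10 = 80)
(q(S)*W(-1, 3))*8 = (80*7)*8 = 560*8 = 4480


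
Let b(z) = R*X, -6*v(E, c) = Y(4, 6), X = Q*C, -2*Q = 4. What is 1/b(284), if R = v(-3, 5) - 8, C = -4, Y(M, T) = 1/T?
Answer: -9/578 ≈ -0.015571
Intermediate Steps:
Q = -2 (Q = -½*4 = -2)
X = 8 (X = -2*(-4) = 8)
v(E, c) = -1/36 (v(E, c) = -⅙/6 = -⅙*⅙ = -1/36)
R = -289/36 (R = -1/36 - 8 = -289/36 ≈ -8.0278)
b(z) = -578/9 (b(z) = -289/36*8 = -578/9)
1/b(284) = 1/(-578/9) = -9/578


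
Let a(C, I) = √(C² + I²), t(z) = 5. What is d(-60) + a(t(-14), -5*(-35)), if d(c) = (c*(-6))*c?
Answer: -21600 + 5*√1226 ≈ -21425.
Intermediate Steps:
d(c) = -6*c² (d(c) = (-6*c)*c = -6*c²)
d(-60) + a(t(-14), -5*(-35)) = -6*(-60)² + √(5² + (-5*(-35))²) = -6*3600 + √(25 + 175²) = -21600 + √(25 + 30625) = -21600 + √30650 = -21600 + 5*√1226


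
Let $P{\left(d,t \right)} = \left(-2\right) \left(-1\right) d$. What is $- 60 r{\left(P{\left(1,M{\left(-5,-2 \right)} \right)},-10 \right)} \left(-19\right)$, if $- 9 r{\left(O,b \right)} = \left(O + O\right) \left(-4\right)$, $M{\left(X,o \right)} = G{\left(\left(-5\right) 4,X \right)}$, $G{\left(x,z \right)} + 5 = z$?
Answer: $\frac{6080}{3} \approx 2026.7$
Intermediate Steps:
$G{\left(x,z \right)} = -5 + z$
$M{\left(X,o \right)} = -5 + X$
$P{\left(d,t \right)} = 2 d$
$r{\left(O,b \right)} = \frac{8 O}{9}$ ($r{\left(O,b \right)} = - \frac{\left(O + O\right) \left(-4\right)}{9} = - \frac{2 O \left(-4\right)}{9} = - \frac{\left(-8\right) O}{9} = \frac{8 O}{9}$)
$- 60 r{\left(P{\left(1,M{\left(-5,-2 \right)} \right)},-10 \right)} \left(-19\right) = - 60 \frac{8 \cdot 2 \cdot 1}{9} \left(-19\right) = - 60 \cdot \frac{8}{9} \cdot 2 \left(-19\right) = \left(-60\right) \frac{16}{9} \left(-19\right) = \left(- \frac{320}{3}\right) \left(-19\right) = \frac{6080}{3}$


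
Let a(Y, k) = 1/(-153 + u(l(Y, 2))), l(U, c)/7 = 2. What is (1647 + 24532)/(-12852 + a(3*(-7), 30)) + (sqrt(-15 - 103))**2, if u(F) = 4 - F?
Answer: -451459/3761 ≈ -120.04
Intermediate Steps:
l(U, c) = 14 (l(U, c) = 7*2 = 14)
a(Y, k) = -1/163 (a(Y, k) = 1/(-153 + (4 - 1*14)) = 1/(-153 + (4 - 14)) = 1/(-153 - 10) = 1/(-163) = -1/163)
(1647 + 24532)/(-12852 + a(3*(-7), 30)) + (sqrt(-15 - 103))**2 = (1647 + 24532)/(-12852 - 1/163) + (sqrt(-15 - 103))**2 = 26179/(-2094877/163) + (sqrt(-118))**2 = 26179*(-163/2094877) + (I*sqrt(118))**2 = -7661/3761 - 118 = -451459/3761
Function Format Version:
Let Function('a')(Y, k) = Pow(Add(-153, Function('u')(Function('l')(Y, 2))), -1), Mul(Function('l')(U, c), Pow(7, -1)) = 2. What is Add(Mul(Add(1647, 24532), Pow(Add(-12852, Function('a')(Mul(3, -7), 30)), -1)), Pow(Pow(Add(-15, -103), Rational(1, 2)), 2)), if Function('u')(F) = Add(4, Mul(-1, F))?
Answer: Rational(-451459, 3761) ≈ -120.04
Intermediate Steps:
Function('l')(U, c) = 14 (Function('l')(U, c) = Mul(7, 2) = 14)
Function('a')(Y, k) = Rational(-1, 163) (Function('a')(Y, k) = Pow(Add(-153, Add(4, Mul(-1, 14))), -1) = Pow(Add(-153, Add(4, -14)), -1) = Pow(Add(-153, -10), -1) = Pow(-163, -1) = Rational(-1, 163))
Add(Mul(Add(1647, 24532), Pow(Add(-12852, Function('a')(Mul(3, -7), 30)), -1)), Pow(Pow(Add(-15, -103), Rational(1, 2)), 2)) = Add(Mul(Add(1647, 24532), Pow(Add(-12852, Rational(-1, 163)), -1)), Pow(Pow(Add(-15, -103), Rational(1, 2)), 2)) = Add(Mul(26179, Pow(Rational(-2094877, 163), -1)), Pow(Pow(-118, Rational(1, 2)), 2)) = Add(Mul(26179, Rational(-163, 2094877)), Pow(Mul(I, Pow(118, Rational(1, 2))), 2)) = Add(Rational(-7661, 3761), -118) = Rational(-451459, 3761)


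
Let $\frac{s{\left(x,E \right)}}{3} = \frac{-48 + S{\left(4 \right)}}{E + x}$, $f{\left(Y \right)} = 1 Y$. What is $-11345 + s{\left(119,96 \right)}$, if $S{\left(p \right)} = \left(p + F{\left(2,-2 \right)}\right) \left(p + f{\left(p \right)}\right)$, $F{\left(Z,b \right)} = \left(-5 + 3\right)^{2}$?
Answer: $- \frac{2439127}{215} \approx -11345.0$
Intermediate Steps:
$F{\left(Z,b \right)} = 4$ ($F{\left(Z,b \right)} = \left(-2\right)^{2} = 4$)
$f{\left(Y \right)} = Y$
$S{\left(p \right)} = 2 p \left(4 + p\right)$ ($S{\left(p \right)} = \left(p + 4\right) \left(p + p\right) = \left(4 + p\right) 2 p = 2 p \left(4 + p\right)$)
$s{\left(x,E \right)} = \frac{48}{E + x}$ ($s{\left(x,E \right)} = 3 \frac{-48 + 2 \cdot 4 \left(4 + 4\right)}{E + x} = 3 \frac{-48 + 2 \cdot 4 \cdot 8}{E + x} = 3 \frac{-48 + 64}{E + x} = 3 \frac{16}{E + x} = \frac{48}{E + x}$)
$-11345 + s{\left(119,96 \right)} = -11345 + \frac{48}{96 + 119} = -11345 + \frac{48}{215} = - \frac{2439127}{215}$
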